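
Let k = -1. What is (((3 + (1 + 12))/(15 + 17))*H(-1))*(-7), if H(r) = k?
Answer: 7/2 ≈ 3.5000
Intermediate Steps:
H(r) = -1
(((3 + (1 + 12))/(15 + 17))*H(-1))*(-7) = (((3 + (1 + 12))/(15 + 17))*(-1))*(-7) = (((3 + 13)/32)*(-1))*(-7) = ((16*(1/32))*(-1))*(-7) = ((½)*(-1))*(-7) = -½*(-7) = 7/2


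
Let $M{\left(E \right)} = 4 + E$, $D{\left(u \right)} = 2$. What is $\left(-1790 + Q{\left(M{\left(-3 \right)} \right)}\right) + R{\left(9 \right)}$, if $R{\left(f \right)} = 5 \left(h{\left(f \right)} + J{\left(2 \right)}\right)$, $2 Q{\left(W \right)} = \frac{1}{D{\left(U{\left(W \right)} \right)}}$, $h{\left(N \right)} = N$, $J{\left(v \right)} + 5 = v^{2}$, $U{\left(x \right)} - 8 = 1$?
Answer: $- \frac{6999}{4} \approx -1749.8$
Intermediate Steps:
$U{\left(x \right)} = 9$ ($U{\left(x \right)} = 8 + 1 = 9$)
$J{\left(v \right)} = -5 + v^{2}$
$Q{\left(W \right)} = \frac{1}{4}$ ($Q{\left(W \right)} = \frac{1}{2 \cdot 2} = \frac{1}{2} \cdot \frac{1}{2} = \frac{1}{4}$)
$R{\left(f \right)} = -5 + 5 f$ ($R{\left(f \right)} = 5 \left(f - \left(5 - 2^{2}\right)\right) = 5 \left(f + \left(-5 + 4\right)\right) = 5 \left(f - 1\right) = 5 \left(-1 + f\right) = -5 + 5 f$)
$\left(-1790 + Q{\left(M{\left(-3 \right)} \right)}\right) + R{\left(9 \right)} = \left(-1790 + \frac{1}{4}\right) + \left(-5 + 5 \cdot 9\right) = - \frac{7159}{4} + \left(-5 + 45\right) = - \frac{7159}{4} + 40 = - \frac{6999}{4}$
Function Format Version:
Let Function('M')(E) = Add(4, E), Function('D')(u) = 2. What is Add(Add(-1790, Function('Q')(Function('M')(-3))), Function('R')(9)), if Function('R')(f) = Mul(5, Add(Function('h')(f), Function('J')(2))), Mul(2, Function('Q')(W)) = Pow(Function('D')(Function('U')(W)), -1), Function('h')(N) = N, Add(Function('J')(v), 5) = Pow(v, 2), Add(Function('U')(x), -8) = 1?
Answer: Rational(-6999, 4) ≈ -1749.8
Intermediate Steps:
Function('U')(x) = 9 (Function('U')(x) = Add(8, 1) = 9)
Function('J')(v) = Add(-5, Pow(v, 2))
Function('Q')(W) = Rational(1, 4) (Function('Q')(W) = Mul(Rational(1, 2), Pow(2, -1)) = Mul(Rational(1, 2), Rational(1, 2)) = Rational(1, 4))
Function('R')(f) = Add(-5, Mul(5, f)) (Function('R')(f) = Mul(5, Add(f, Add(-5, Pow(2, 2)))) = Mul(5, Add(f, Add(-5, 4))) = Mul(5, Add(f, -1)) = Mul(5, Add(-1, f)) = Add(-5, Mul(5, f)))
Add(Add(-1790, Function('Q')(Function('M')(-3))), Function('R')(9)) = Add(Add(-1790, Rational(1, 4)), Add(-5, Mul(5, 9))) = Add(Rational(-7159, 4), Add(-5, 45)) = Add(Rational(-7159, 4), 40) = Rational(-6999, 4)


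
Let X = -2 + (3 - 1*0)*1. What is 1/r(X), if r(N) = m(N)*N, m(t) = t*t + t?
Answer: ½ ≈ 0.50000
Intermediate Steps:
m(t) = t + t² (m(t) = t² + t = t + t²)
X = 1 (X = -2 + (3 + 0)*1 = -2 + 3*1 = -2 + 3 = 1)
r(N) = N²*(1 + N) (r(N) = (N*(1 + N))*N = N²*(1 + N))
1/r(X) = 1/(1²*(1 + 1)) = 1/(1*2) = 1/2 = ½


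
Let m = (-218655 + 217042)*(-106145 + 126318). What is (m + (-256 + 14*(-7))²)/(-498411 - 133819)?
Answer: 32413733/632230 ≈ 51.269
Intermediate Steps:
m = -32539049 (m = -1613*20173 = -32539049)
(m + (-256 + 14*(-7))²)/(-498411 - 133819) = (-32539049 + (-256 + 14*(-7))²)/(-498411 - 133819) = (-32539049 + (-256 - 98)²)/(-632230) = (-32539049 + (-354)²)*(-1/632230) = (-32539049 + 125316)*(-1/632230) = -32413733*(-1/632230) = 32413733/632230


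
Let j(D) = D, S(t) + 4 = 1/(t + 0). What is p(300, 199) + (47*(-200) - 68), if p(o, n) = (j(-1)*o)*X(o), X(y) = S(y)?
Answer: -8269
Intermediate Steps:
S(t) = -4 + 1/t (S(t) = -4 + 1/(t + 0) = -4 + 1/t)
X(y) = -4 + 1/y
p(o, n) = -o*(-4 + 1/o) (p(o, n) = (-o)*(-4 + 1/o) = -o*(-4 + 1/o))
p(300, 199) + (47*(-200) - 68) = (-1 + 4*300) + (47*(-200) - 68) = (-1 + 1200) + (-9400 - 68) = 1199 - 9468 = -8269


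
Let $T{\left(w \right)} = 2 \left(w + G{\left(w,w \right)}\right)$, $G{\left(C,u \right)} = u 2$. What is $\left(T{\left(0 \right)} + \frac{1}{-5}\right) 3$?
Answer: $- \frac{3}{5} \approx -0.6$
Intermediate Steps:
$G{\left(C,u \right)} = 2 u$
$T{\left(w \right)} = 6 w$ ($T{\left(w \right)} = 2 \left(w + 2 w\right) = 2 \cdot 3 w = 6 w$)
$\left(T{\left(0 \right)} + \frac{1}{-5}\right) 3 = \left(6 \cdot 0 + \frac{1}{-5}\right) 3 = \left(0 - \frac{1}{5}\right) 3 = \left(- \frac{1}{5}\right) 3 = - \frac{3}{5}$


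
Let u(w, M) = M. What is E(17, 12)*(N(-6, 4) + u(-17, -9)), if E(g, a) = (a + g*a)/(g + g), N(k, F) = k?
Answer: -1620/17 ≈ -95.294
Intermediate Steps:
E(g, a) = (a + a*g)/(2*g) (E(g, a) = (a + a*g)/((2*g)) = (a + a*g)*(1/(2*g)) = (a + a*g)/(2*g))
E(17, 12)*(N(-6, 4) + u(-17, -9)) = ((½)*12*(1 + 17)/17)*(-6 - 9) = ((½)*12*(1/17)*18)*(-15) = (108/17)*(-15) = -1620/17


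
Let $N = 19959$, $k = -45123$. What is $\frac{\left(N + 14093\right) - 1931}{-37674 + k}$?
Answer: $- \frac{10707}{27599} \approx -0.38795$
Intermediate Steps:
$\frac{\left(N + 14093\right) - 1931}{-37674 + k} = \frac{\left(19959 + 14093\right) - 1931}{-37674 - 45123} = \frac{34052 - 1931}{-82797} = 32121 \left(- \frac{1}{82797}\right) = - \frac{10707}{27599}$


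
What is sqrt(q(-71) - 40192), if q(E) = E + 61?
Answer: I*sqrt(40202) ≈ 200.5*I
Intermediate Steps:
q(E) = 61 + E
sqrt(q(-71) - 40192) = sqrt((61 - 71) - 40192) = sqrt(-10 - 40192) = sqrt(-40202) = I*sqrt(40202)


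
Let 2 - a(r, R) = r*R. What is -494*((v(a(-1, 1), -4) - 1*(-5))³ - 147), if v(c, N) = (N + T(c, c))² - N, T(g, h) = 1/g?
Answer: -4018811030/729 ≈ -5.5128e+6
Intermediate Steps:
a(r, R) = 2 - R*r (a(r, R) = 2 - r*R = 2 - R*r)
v(c, N) = (N + 1/c)² - N
-494*((v(a(-1, 1), -4) - 1*(-5))³ - 147) = -494*(((-1*(-4) + (1 - 4*(2 - 1*1*(-1)))²/(2 - 1*1*(-1))²) - 1*(-5))³ - 147) = -494*(((4 + (1 - 4*(2 + 1))²/(2 + 1)²) + 5)³ - 147) = -494*(((4 + (1 - 4*3)²/3²) + 5)³ - 147) = -494*(((4 + (1 - 12)²/9) + 5)³ - 147) = -494*(((4 + (⅑)*(-11)²) + 5)³ - 147) = -494*(((4 + (⅑)*121) + 5)³ - 147) = -494*(((4 + 121/9) + 5)³ - 147) = -494*((157/9 + 5)³ - 147) = -494*((202/9)³ - 147) = -494*(8242408/729 - 147) = -494*8135245/729 = -4018811030/729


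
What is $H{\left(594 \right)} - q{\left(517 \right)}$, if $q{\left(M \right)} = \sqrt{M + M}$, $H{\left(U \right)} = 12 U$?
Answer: $7128 - \sqrt{1034} \approx 7095.8$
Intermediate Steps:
$q{\left(M \right)} = \sqrt{2} \sqrt{M}$ ($q{\left(M \right)} = \sqrt{2 M} = \sqrt{2} \sqrt{M}$)
$H{\left(594 \right)} - q{\left(517 \right)} = 12 \cdot 594 - \sqrt{2} \sqrt{517} = 7128 - \sqrt{1034}$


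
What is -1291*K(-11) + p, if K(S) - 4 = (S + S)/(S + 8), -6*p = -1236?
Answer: -43276/3 ≈ -14425.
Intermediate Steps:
p = 206 (p = -1/6*(-1236) = 206)
K(S) = 4 + 2*S/(8 + S) (K(S) = 4 + (S + S)/(S + 8) = 4 + (2*S)/(8 + S) = 4 + 2*S/(8 + S))
-1291*K(-11) + p = -2582*(16 + 3*(-11))/(8 - 11) + 206 = -2582*(16 - 33)/(-3) + 206 = -2582*(-1)*(-17)/3 + 206 = -1291*34/3 + 206 = -43894/3 + 206 = -43276/3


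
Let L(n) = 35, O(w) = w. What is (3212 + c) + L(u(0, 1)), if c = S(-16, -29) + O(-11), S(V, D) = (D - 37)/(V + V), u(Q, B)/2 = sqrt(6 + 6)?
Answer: 51809/16 ≈ 3238.1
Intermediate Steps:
u(Q, B) = 4*sqrt(3) (u(Q, B) = 2*sqrt(6 + 6) = 2*sqrt(12) = 2*(2*sqrt(3)) = 4*sqrt(3))
S(V, D) = (-37 + D)/(2*V) (S(V, D) = (-37 + D)/((2*V)) = (-37 + D)*(1/(2*V)) = (-37 + D)/(2*V))
c = -143/16 (c = (1/2)*(-37 - 29)/(-16) - 11 = (1/2)*(-1/16)*(-66) - 11 = 33/16 - 11 = -143/16 ≈ -8.9375)
(3212 + c) + L(u(0, 1)) = (3212 - 143/16) + 35 = 51249/16 + 35 = 51809/16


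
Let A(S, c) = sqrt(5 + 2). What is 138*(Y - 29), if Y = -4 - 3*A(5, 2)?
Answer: -4554 - 414*sqrt(7) ≈ -5649.3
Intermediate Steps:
A(S, c) = sqrt(7)
Y = -4 - 3*sqrt(7) ≈ -11.937
138*(Y - 29) = 138*((-4 - 3*sqrt(7)) - 29) = 138*(-33 - 3*sqrt(7)) = -4554 - 414*sqrt(7)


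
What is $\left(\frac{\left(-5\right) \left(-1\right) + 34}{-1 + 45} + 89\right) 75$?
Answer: $\frac{296625}{44} \approx 6741.5$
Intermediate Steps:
$\left(\frac{\left(-5\right) \left(-1\right) + 34}{-1 + 45} + 89\right) 75 = \left(\frac{5 + 34}{44} + 89\right) 75 = \left(39 \cdot \frac{1}{44} + 89\right) 75 = \left(\frac{39}{44} + 89\right) 75 = \frac{3955}{44} \cdot 75 = \frac{296625}{44}$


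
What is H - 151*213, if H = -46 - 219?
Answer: -32428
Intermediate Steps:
H = -265
H - 151*213 = -265 - 151*213 = -265 - 32163 = -32428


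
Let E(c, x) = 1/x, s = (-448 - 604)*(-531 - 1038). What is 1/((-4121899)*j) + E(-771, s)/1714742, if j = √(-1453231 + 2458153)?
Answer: 1/2830332568296 - √111658/1380728995626 ≈ -2.4166e-10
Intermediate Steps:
s = 1650588 (s = -1052*(-1569) = 1650588)
j = 3*√111658 (j = √1004922 = 3*√111658 ≈ 1002.5)
1/((-4121899)*j) + E(-771, s)/1714742 = 1/((-4121899)*((3*√111658))) + 1/(1650588*1714742) = -√111658/1380728995626 + (1/1650588)*(1/1714742) = -√111658/1380728995626 + 1/2830332568296 = 1/2830332568296 - √111658/1380728995626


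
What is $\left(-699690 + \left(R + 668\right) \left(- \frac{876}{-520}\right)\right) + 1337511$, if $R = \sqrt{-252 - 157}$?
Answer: $\frac{41531511}{65} + \frac{219 i \sqrt{409}}{130} \approx 6.3895 \cdot 10^{5} + 34.069 i$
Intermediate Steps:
$R = i \sqrt{409}$ ($R = \sqrt{-409} = i \sqrt{409} \approx 20.224 i$)
$\left(-699690 + \left(R + 668\right) \left(- \frac{876}{-520}\right)\right) + 1337511 = \left(-699690 + \left(i \sqrt{409} + 668\right) \left(- \frac{876}{-520}\right)\right) + 1337511 = \left(-699690 + \left(668 + i \sqrt{409}\right) \left(\left(-876\right) \left(- \frac{1}{520}\right)\right)\right) + 1337511 = \left(-699690 + \left(668 + i \sqrt{409}\right) \frac{219}{130}\right) + 1337511 = \left(-699690 + \left(\frac{73146}{65} + \frac{219 i \sqrt{409}}{130}\right)\right) + 1337511 = \left(- \frac{45406704}{65} + \frac{219 i \sqrt{409}}{130}\right) + 1337511 = \frac{41531511}{65} + \frac{219 i \sqrt{409}}{130}$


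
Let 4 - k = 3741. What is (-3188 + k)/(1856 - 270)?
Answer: -6925/1586 ≈ -4.3663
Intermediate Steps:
k = -3737 (k = 4 - 1*3741 = 4 - 3741 = -3737)
(-3188 + k)/(1856 - 270) = (-3188 - 3737)/(1856 - 270) = -6925/1586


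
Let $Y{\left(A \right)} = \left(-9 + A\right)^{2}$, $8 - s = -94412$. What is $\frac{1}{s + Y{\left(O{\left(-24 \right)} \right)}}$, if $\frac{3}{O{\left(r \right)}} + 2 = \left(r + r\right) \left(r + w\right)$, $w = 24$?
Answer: $\frac{4}{378121} \approx 1.0579 \cdot 10^{-5}$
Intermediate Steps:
$s = 94420$ ($s = 8 - -94412 = 8 + 94412 = 94420$)
$O{\left(r \right)} = \frac{3}{-2 + 2 r \left(24 + r\right)}$ ($O{\left(r \right)} = \frac{3}{-2 + \left(r + r\right) \left(r + 24\right)} = \frac{3}{-2 + 2 r \left(24 + r\right)}$)
$\frac{1}{s + Y{\left(O{\left(-24 \right)} \right)}} = \frac{1}{94420 + \left(-9 + \frac{3}{2 \left(-1 + \left(-24\right)^{2} + 24 \left(-24\right)\right)}\right)^{2}} = \frac{1}{94420 + \left(-9 + \frac{3}{2 \left(-1 + 576 - 576\right)}\right)^{2}} = \frac{1}{94420 + \left(-9 + \frac{3}{2 \left(-1\right)}\right)^{2}} = \frac{1}{94420 + \left(-9 + \frac{3}{2} \left(-1\right)\right)^{2}} = \frac{1}{94420 + \left(-9 - \frac{3}{2}\right)^{2}} = \frac{1}{94420 + \left(- \frac{21}{2}\right)^{2}} = \frac{1}{94420 + \frac{441}{4}} = \frac{1}{\frac{378121}{4}} = \frac{4}{378121}$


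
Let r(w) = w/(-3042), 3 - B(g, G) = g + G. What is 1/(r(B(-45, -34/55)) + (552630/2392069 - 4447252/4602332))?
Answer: -230241475298519685/172971303454060084 ≈ -1.3311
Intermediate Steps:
B(g, G) = 3 - G - g (B(g, G) = 3 - (g + G) = 3 - (G + g) = 3 + (-G - g) = 3 - G - g)
r(w) = -w/3042 (r(w) = w*(-1/3042) = -w/3042)
1/(r(B(-45, -34/55)) + (552630/2392069 - 4447252/4602332)) = 1/(-(3 - (-34)/55 - 1*(-45))/3042 + (552630/2392069 - 4447252/4602332)) = 1/(-(3 - (-34)/55 + 45)/3042 + (552630*(1/2392069) - 4447252*1/4602332)) = 1/(-(3 - 1*(-34/55) + 45)/3042 + (552630/2392069 - 1111813/1150583)) = 1/(-(3 + 34/55 + 45)/3042 - 2023686727807/2752273926227) = 1/(-1/3042*2674/55 - 2023686727807/2752273926227) = 1/(-1337/83655 - 2023686727807/2752273926227) = 1/(-172971303454060084/230241475298519685) = -230241475298519685/172971303454060084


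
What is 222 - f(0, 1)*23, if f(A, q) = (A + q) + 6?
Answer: 61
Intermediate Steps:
f(A, q) = 6 + A + q
222 - f(0, 1)*23 = 222 - (6 + 0 + 1)*23 = 222 - 7*23 = 222 - 1*161 = 222 - 161 = 61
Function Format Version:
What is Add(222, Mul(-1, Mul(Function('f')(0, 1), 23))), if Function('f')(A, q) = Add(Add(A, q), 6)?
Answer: 61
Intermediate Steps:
Function('f')(A, q) = Add(6, A, q)
Add(222, Mul(-1, Mul(Function('f')(0, 1), 23))) = Add(222, Mul(-1, Mul(Add(6, 0, 1), 23))) = Add(222, Mul(-1, Mul(7, 23))) = Add(222, Mul(-1, 161)) = Add(222, -161) = 61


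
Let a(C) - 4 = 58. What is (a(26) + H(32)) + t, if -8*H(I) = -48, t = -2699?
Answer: -2631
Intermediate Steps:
a(C) = 62 (a(C) = 4 + 58 = 62)
H(I) = 6 (H(I) = -⅛*(-48) = 6)
(a(26) + H(32)) + t = (62 + 6) - 2699 = 68 - 2699 = -2631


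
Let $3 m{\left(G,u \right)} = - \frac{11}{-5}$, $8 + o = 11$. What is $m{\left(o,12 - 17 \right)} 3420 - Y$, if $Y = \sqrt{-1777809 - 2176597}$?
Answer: $2508 - i \sqrt{3954406} \approx 2508.0 - 1988.6 i$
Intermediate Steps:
$o = 3$ ($o = -8 + 11 = 3$)
$m{\left(G,u \right)} = \frac{11}{15}$ ($m{\left(G,u \right)} = \frac{\left(-11\right) \frac{1}{-5}}{3} = \frac{\left(-11\right) \left(- \frac{1}{5}\right)}{3} = \frac{1}{3} \cdot \frac{11}{5} = \frac{11}{15}$)
$Y = i \sqrt{3954406}$ ($Y = \sqrt{-3954406} = i \sqrt{3954406} \approx 1988.6 i$)
$m{\left(o,12 - 17 \right)} 3420 - Y = \frac{11}{15} \cdot 3420 - i \sqrt{3954406} = 2508 - i \sqrt{3954406}$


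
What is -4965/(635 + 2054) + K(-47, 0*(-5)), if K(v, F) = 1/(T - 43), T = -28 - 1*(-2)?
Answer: -345274/185541 ≈ -1.8609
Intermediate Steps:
T = -26 (T = -28 + 2 = -26)
K(v, F) = -1/69 (K(v, F) = 1/(-26 - 43) = 1/(-69) = -1/69)
-4965/(635 + 2054) + K(-47, 0*(-5)) = -4965/(635 + 2054) - 1/69 = -4965/2689 - 1/69 = -345274/185541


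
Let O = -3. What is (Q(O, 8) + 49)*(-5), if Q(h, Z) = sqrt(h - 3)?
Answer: -245 - 5*I*sqrt(6) ≈ -245.0 - 12.247*I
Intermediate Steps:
Q(h, Z) = sqrt(-3 + h)
(Q(O, 8) + 49)*(-5) = (sqrt(-3 - 3) + 49)*(-5) = (sqrt(-6) + 49)*(-5) = (I*sqrt(6) + 49)*(-5) = (49 + I*sqrt(6))*(-5) = -245 - 5*I*sqrt(6)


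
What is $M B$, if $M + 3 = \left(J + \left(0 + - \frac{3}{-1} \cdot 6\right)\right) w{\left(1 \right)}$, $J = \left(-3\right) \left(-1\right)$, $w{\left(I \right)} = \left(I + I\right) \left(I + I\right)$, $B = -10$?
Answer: $-810$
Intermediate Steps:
$w{\left(I \right)} = 4 I^{2}$ ($w{\left(I \right)} = 2 I 2 I = 4 I^{2}$)
$J = 3$
$M = 81$ ($M = -3 + \left(3 + \left(0 + - \frac{3}{-1} \cdot 6\right)\right) 4 \cdot 1^{2} = -3 + \left(3 + \left(0 + \left(-3\right) \left(-1\right) 6\right)\right) 4 \cdot 1 = -3 + \left(3 + \left(0 + 3 \cdot 6\right)\right) 4 = -3 + \left(3 + \left(0 + 18\right)\right) 4 = -3 + \left(3 + 18\right) 4 = -3 + 21 \cdot 4 = -3 + 84 = 81$)
$M B = 81 \left(-10\right) = -810$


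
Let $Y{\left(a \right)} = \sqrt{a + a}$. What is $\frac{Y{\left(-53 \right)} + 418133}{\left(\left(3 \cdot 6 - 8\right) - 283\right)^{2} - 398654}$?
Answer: $- \frac{418133}{324125} - \frac{i \sqrt{106}}{324125} \approx -1.29 - 3.1764 \cdot 10^{-5} i$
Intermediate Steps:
$Y{\left(a \right)} = \sqrt{2} \sqrt{a}$ ($Y{\left(a \right)} = \sqrt{2 a} = \sqrt{2} \sqrt{a}$)
$\frac{Y{\left(-53 \right)} + 418133}{\left(\left(3 \cdot 6 - 8\right) - 283\right)^{2} - 398654} = \frac{\sqrt{2} \sqrt{-53} + 418133}{\left(\left(3 \cdot 6 - 8\right) - 283\right)^{2} - 398654} = \frac{\sqrt{2} i \sqrt{53} + 418133}{\left(\left(18 - 8\right) - 283\right)^{2} - 398654} = \frac{i \sqrt{106} + 418133}{\left(10 - 283\right)^{2} - 398654} = \frac{418133 + i \sqrt{106}}{\left(-273\right)^{2} - 398654} = \frac{418133 + i \sqrt{106}}{74529 - 398654} = \frac{418133 + i \sqrt{106}}{-324125} = \left(418133 + i \sqrt{106}\right) \left(- \frac{1}{324125}\right) = - \frac{418133}{324125} - \frac{i \sqrt{106}}{324125}$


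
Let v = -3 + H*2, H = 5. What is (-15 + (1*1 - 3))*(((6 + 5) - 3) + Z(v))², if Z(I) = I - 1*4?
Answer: -2057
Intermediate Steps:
v = 7 (v = -3 + 5*2 = -3 + 10 = 7)
Z(I) = -4 + I (Z(I) = I - 4 = -4 + I)
(-15 + (1*1 - 3))*(((6 + 5) - 3) + Z(v))² = (-15 + (1*1 - 3))*(((6 + 5) - 3) + (-4 + 7))² = (-15 + (1 - 3))*((11 - 3) + 3)² = (-15 - 2)*(8 + 3)² = -17*11² = -17*121 = -2057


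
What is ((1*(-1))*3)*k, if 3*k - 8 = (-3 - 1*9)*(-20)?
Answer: -248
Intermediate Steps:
k = 248/3 (k = 8/3 + ((-3 - 1*9)*(-20))/3 = 8/3 + ((-3 - 9)*(-20))/3 = 8/3 + (-12*(-20))/3 = 8/3 + (⅓)*240 = 8/3 + 80 = 248/3 ≈ 82.667)
((1*(-1))*3)*k = ((1*(-1))*3)*(248/3) = -1*3*(248/3) = -3*248/3 = -248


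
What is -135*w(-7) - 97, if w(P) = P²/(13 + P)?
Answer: -2399/2 ≈ -1199.5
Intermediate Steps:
w(P) = P²/(13 + P)
-135*w(-7) - 97 = -135*(-7)²/(13 - 7) - 97 = -6615/6 - 97 = -135*49/6 - 97 = -2205/2 - 97 = -2399/2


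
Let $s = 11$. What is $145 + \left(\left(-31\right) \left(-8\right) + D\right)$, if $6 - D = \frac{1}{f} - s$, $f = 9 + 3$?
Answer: $\frac{4919}{12} \approx 409.92$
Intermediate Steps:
$f = 12$
$D = \frac{203}{12}$ ($D = 6 - \left(\frac{1}{12} - 11\right) = 6 - - \frac{131}{12} = 6 + \frac{131}{12} = \frac{203}{12} \approx 16.917$)
$145 + \left(\left(-31\right) \left(-8\right) + D\right) = 145 + \left(\left(-31\right) \left(-8\right) + \frac{203}{12}\right) = 145 + \left(248 + \frac{203}{12}\right) = 145 + \frac{3179}{12} = \frac{4919}{12}$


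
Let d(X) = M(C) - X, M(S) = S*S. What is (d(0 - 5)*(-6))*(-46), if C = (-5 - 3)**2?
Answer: 1131876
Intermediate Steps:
C = 64 (C = (-8)**2 = 64)
M(S) = S**2
d(X) = 4096 - X (d(X) = 64**2 - X = 4096 - X)
(d(0 - 5)*(-6))*(-46) = ((4096 - (0 - 5))*(-6))*(-46) = ((4096 - 1*(-5))*(-6))*(-46) = ((4096 + 5)*(-6))*(-46) = (4101*(-6))*(-46) = -24606*(-46) = 1131876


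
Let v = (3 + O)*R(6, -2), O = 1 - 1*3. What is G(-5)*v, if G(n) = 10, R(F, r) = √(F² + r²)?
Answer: 20*√10 ≈ 63.246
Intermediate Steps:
O = -2 (O = 1 - 3 = -2)
v = 2*√10 (v = (3 - 2)*√(6² + (-2)²) = 1*√(36 + 4) = 1*√40 = 1*(2*√10) = 2*√10 ≈ 6.3246)
G(-5)*v = 10*(2*√10) = 20*√10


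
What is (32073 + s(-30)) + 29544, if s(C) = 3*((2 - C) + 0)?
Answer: 61713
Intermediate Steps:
s(C) = 6 - 3*C (s(C) = 3*(2 - C) = 6 - 3*C)
(32073 + s(-30)) + 29544 = (32073 + (6 - 3*(-30))) + 29544 = (32073 + (6 + 90)) + 29544 = (32073 + 96) + 29544 = 32169 + 29544 = 61713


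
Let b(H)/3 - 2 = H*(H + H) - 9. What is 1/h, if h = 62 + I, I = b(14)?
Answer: 1/1217 ≈ 0.00082169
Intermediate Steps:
b(H) = -21 + 6*H**2 (b(H) = 6 + 3*(H*(H + H) - 9) = 6 + 3*(H*(2*H) - 9) = 6 + 3*(2*H**2 - 9) = 6 + 3*(-9 + 2*H**2) = 6 + (-27 + 6*H**2) = -21 + 6*H**2)
I = 1155 (I = -21 + 6*14**2 = -21 + 6*196 = -21 + 1176 = 1155)
h = 1217 (h = 62 + 1155 = 1217)
1/h = 1/1217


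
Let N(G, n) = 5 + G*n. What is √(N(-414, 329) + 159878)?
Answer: √23677 ≈ 153.87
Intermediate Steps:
√(N(-414, 329) + 159878) = √((5 - 414*329) + 159878) = √((5 - 136206) + 159878) = √(-136201 + 159878) = √23677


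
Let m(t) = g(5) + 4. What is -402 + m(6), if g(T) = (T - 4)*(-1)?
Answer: -399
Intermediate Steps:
g(T) = 4 - T (g(T) = (-4 + T)*(-1) = 4 - T)
m(t) = 3 (m(t) = (4 - 1*5) + 4 = (4 - 5) + 4 = -1 + 4 = 3)
-402 + m(6) = -402 + 3 = -399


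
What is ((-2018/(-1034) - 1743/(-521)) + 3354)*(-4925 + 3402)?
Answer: -1378086851554/269357 ≈ -5.1162e+6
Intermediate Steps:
((-2018/(-1034) - 1743/(-521)) + 3354)*(-4925 + 3402) = ((-2018*(-1/1034) - 1743*(-1/521)) + 3354)*(-1523) = ((1009/517 + 1743/521) + 3354)*(-1523) = (1426820/269357 + 3354)*(-1523) = (904850198/269357)*(-1523) = -1378086851554/269357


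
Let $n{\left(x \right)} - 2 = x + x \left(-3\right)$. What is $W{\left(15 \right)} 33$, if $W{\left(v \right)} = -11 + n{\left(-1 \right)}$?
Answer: $-231$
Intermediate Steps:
$n{\left(x \right)} = 2 - 2 x$ ($n{\left(x \right)} = 2 + \left(x + x \left(-3\right)\right) = 2 + \left(x - 3 x\right) = 2 - 2 x$)
$W{\left(v \right)} = -7$ ($W{\left(v \right)} = -11 + \left(2 - -2\right) = -11 + \left(2 + 2\right) = -11 + 4 = -7$)
$W{\left(15 \right)} 33 = \left(-7\right) 33 = -231$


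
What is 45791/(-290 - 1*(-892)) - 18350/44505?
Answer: 9427357/124614 ≈ 75.652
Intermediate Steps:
45791/(-290 - 1*(-892)) - 18350/44505 = 45791/(-290 + 892) - 18350*1/44505 = 45791/602 - 3670/8901 = 9427357/124614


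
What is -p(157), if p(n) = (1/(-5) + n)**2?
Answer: -614656/25 ≈ -24586.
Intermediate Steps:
p(n) = (-1/5 + n)**2
-p(157) = -(-1 + 5*157)**2/25 = -(-1 + 785)**2/25 = -784**2/25 = -614656/25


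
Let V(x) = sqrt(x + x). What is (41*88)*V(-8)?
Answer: 14432*I ≈ 14432.0*I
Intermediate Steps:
V(x) = sqrt(2)*sqrt(x) (V(x) = sqrt(2*x) = sqrt(2)*sqrt(x))
(41*88)*V(-8) = (41*88)*(sqrt(2)*sqrt(-8)) = 3608*(sqrt(2)*(2*I*sqrt(2))) = 3608*(4*I) = 14432*I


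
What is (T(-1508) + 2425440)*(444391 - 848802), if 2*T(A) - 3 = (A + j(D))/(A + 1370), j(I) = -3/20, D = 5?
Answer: -5414443426208873/5520 ≈ -9.8088e+11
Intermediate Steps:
j(I) = -3/20 (j(I) = -3*1/20 = -3/20)
T(A) = 3/2 + (-3/20 + A)/(2*(1370 + A)) (T(A) = 3/2 + ((A - 3/20)/(A + 1370))/2 = 3/2 + ((-3/20 + A)/(1370 + A))/2 = 3/2 + (-3/20 + A)/(2*(1370 + A)))
(T(-1508) + 2425440)*(444391 - 848802) = ((82197 + 80*(-1508))/(40*(1370 - 1508)) + 2425440)*(444391 - 848802) = ((1/40)*(82197 - 120640)/(-138) + 2425440)*(-404411) = ((1/40)*(-1/138)*(-38443) + 2425440)*(-404411) = (38443/5520 + 2425440)*(-404411) = (13388467243/5520)*(-404411) = -5414443426208873/5520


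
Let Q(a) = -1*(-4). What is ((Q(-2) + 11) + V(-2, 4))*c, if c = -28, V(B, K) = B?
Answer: -364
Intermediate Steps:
Q(a) = 4
((Q(-2) + 11) + V(-2, 4))*c = ((4 + 11) - 2)*(-28) = (15 - 2)*(-28) = 13*(-28) = -364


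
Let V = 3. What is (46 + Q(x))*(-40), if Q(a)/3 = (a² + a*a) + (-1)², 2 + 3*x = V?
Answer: -5960/3 ≈ -1986.7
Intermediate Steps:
x = ⅓ (x = -⅔ + (⅓)*3 = -⅔ + 1 = ⅓ ≈ 0.33333)
Q(a) = 3 + 6*a² (Q(a) = 3*((a² + a*a) + (-1)²) = 3*((a² + a²) + 1) = 3*(2*a² + 1) = 3*(1 + 2*a²) = 3 + 6*a²)
(46 + Q(x))*(-40) = (46 + (3 + 6*(⅓)²))*(-40) = (46 + (3 + 6*(⅑)))*(-40) = (46 + (3 + ⅔))*(-40) = (46 + 11/3)*(-40) = (149/3)*(-40) = -5960/3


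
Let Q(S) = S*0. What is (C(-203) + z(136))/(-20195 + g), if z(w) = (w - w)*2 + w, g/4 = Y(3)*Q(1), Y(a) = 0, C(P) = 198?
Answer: -334/20195 ≈ -0.016539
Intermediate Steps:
Q(S) = 0
g = 0 (g = 4*(0*0) = 4*0 = 0)
z(w) = w (z(w) = 0*2 + w = 0 + w = w)
(C(-203) + z(136))/(-20195 + g) = (198 + 136)/(-20195 + 0) = 334/(-20195) = 334*(-1/20195) = -334/20195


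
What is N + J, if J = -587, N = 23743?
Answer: 23156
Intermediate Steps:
N + J = 23743 - 587 = 23156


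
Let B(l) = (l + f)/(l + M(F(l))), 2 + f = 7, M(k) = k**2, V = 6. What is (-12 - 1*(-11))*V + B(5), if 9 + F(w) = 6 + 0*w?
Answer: -37/7 ≈ -5.2857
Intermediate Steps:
F(w) = -3 (F(w) = -9 + (6 + 0*w) = -9 + (6 + 0) = -9 + 6 = -3)
f = 5 (f = -2 + 7 = 5)
B(l) = (5 + l)/(9 + l) (B(l) = (l + 5)/(l + (-3)**2) = (5 + l)/(l + 9) = (5 + l)/(9 + l))
(-12 - 1*(-11))*V + B(5) = (-12 - 1*(-11))*6 + (5 + 5)/(9 + 5) = (-12 + 11)*6 + 10/14 = -1*6 + (1/14)*10 = -6 + 5/7 = -37/7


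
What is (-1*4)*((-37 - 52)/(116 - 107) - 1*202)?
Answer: 7628/9 ≈ 847.56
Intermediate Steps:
(-1*4)*((-37 - 52)/(116 - 107) - 1*202) = -4*(-89/9 - 202) = -4*(-1907/9) = 7628/9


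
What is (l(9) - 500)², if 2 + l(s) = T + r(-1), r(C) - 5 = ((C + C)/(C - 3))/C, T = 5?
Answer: 970225/4 ≈ 2.4256e+5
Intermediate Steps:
r(C) = 5 + 2/(-3 + C) (r(C) = 5 + ((C + C)/(C - 3))/C = 5 + ((2*C)/(-3 + C))/C = 5 + (2*C/(-3 + C))/C = 5 + 2/(-3 + C))
l(s) = 15/2 (l(s) = -2 + (5 + (-13 + 5*(-1))/(-3 - 1)) = -2 + (5 + (-13 - 5)/(-4)) = -2 + (5 - ¼*(-18)) = -2 + (5 + 9/2) = -2 + 19/2 = 15/2)
(l(9) - 500)² = (15/2 - 500)² = (-985/2)² = 970225/4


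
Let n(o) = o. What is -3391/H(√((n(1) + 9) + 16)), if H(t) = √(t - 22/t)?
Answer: -3391*26^(¼)/2 ≈ -3828.6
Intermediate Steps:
-3391/H(√((n(1) + 9) + 16)) = -3391/√(√((1 + 9) + 16) - 22/√((1 + 9) + 16)) = -3391/√(√(10 + 16) - 22/√(10 + 16)) = -3391/√(√26 - 22*√26/26) = -3391/√(√26 - 11*√26/13) = -3391*26^(¼)/2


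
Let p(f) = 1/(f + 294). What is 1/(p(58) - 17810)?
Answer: -352/6269119 ≈ -5.6148e-5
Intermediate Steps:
p(f) = 1/(294 + f)
1/(p(58) - 17810) = 1/(1/(294 + 58) - 17810) = 1/(1/352 - 17810) = 1/(-6269119/352) = -352/6269119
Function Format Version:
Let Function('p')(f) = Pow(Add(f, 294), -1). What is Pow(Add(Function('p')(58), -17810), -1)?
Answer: Rational(-352, 6269119) ≈ -5.6148e-5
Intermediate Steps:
Function('p')(f) = Pow(Add(294, f), -1)
Pow(Add(Function('p')(58), -17810), -1) = Pow(Add(Pow(Add(294, 58), -1), -17810), -1) = Pow(Add(Pow(352, -1), -17810), -1) = Pow(Add(Rational(1, 352), -17810), -1) = Pow(Rational(-6269119, 352), -1) = Rational(-352, 6269119)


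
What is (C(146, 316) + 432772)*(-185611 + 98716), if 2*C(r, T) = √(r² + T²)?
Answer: -37605722940 - 86895*√30293 ≈ -3.7621e+10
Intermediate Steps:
C(r, T) = √(T² + r²)/2 (C(r, T) = √(r² + T²)/2 = √(T² + r²)/2)
(C(146, 316) + 432772)*(-185611 + 98716) = (√(316² + 146²)/2 + 432772)*(-185611 + 98716) = (√(99856 + 21316)/2 + 432772)*(-86895) = (√121172/2 + 432772)*(-86895) = ((2*√30293)/2 + 432772)*(-86895) = (√30293 + 432772)*(-86895) = (432772 + √30293)*(-86895) = -37605722940 - 86895*√30293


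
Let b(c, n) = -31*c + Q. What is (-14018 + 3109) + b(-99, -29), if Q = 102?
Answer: -7738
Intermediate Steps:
b(c, n) = 102 - 31*c (b(c, n) = -31*c + 102 = 102 - 31*c)
(-14018 + 3109) + b(-99, -29) = (-14018 + 3109) + (102 - 31*(-99)) = -10909 + (102 + 3069) = -10909 + 3171 = -7738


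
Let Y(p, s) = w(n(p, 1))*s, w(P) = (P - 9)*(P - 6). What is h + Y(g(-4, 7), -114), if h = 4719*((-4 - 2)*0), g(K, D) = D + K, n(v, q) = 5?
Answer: -456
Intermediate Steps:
w(P) = (-9 + P)*(-6 + P)
Y(p, s) = 4*s (Y(p, s) = (54 + 5² - 15*5)*s = (54 + 25 - 75)*s = 4*s)
h = 0 (h = 4719*(-6*0) = 4719*0 = 0)
h + Y(g(-4, 7), -114) = 0 + 4*(-114) = 0 - 456 = -456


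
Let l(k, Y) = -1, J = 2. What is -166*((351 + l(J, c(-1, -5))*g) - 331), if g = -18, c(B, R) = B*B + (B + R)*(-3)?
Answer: -6308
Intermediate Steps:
c(B, R) = B² - 3*B - 3*R (c(B, R) = B² + (-3*B - 3*R) = B² - 3*B - 3*R)
-166*((351 + l(J, c(-1, -5))*g) - 331) = -166*((351 - 1*(-18)) - 331) = -166*((351 + 18) - 331) = -166*(369 - 331) = -166*38 = -6308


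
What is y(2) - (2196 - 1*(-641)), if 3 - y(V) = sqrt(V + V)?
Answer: -2836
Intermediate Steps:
y(V) = 3 - sqrt(2)*sqrt(V) (y(V) = 3 - sqrt(V + V) = 3 - sqrt(2*V) = 3 - sqrt(2)*sqrt(V))
y(2) - (2196 - 1*(-641)) = (3 - sqrt(2)*sqrt(2)) - (2196 - 1*(-641)) = (3 - 2) - (2196 + 641) = 1 - 1*2837 = 1 - 2837 = -2836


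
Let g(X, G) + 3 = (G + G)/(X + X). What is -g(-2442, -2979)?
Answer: 1449/814 ≈ 1.7801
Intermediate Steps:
g(X, G) = -3 + G/X (g(X, G) = -3 + (G + G)/(X + X) = -3 + (2*G)/((2*X)) = -3 + (2*G)*(1/(2*X)) = -3 + G/X)
-g(-2442, -2979) = -(-3 - 2979/(-2442)) = -(-3 - 2979*(-1/2442)) = -(-3 + 993/814) = -1*(-1449/814) = 1449/814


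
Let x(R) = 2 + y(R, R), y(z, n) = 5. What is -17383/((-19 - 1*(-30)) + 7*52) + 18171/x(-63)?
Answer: 6692444/2625 ≈ 2549.5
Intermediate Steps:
x(R) = 7 (x(R) = 2 + 5 = 7)
-17383/((-19 - 1*(-30)) + 7*52) + 18171/x(-63) = -17383/((-19 - 1*(-30)) + 7*52) + 18171/7 = -17383/((-19 + 30) + 364) + 18171*(1/7) = -17383/(11 + 364) + 18171/7 = -17383/375 + 18171/7 = 6692444/2625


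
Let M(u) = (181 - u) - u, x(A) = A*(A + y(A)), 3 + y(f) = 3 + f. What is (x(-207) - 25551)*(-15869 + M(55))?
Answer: -950202306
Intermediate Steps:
y(f) = f (y(f) = -3 + (3 + f) = f)
x(A) = 2*A**2 (x(A) = A*(A + A) = A*(2*A) = 2*A**2)
M(u) = 181 - 2*u
(x(-207) - 25551)*(-15869 + M(55)) = (2*(-207)**2 - 25551)*(-15869 + (181 - 2*55)) = (2*42849 - 25551)*(-15869 + (181 - 110)) = (85698 - 25551)*(-15869 + 71) = 60147*(-15798) = -950202306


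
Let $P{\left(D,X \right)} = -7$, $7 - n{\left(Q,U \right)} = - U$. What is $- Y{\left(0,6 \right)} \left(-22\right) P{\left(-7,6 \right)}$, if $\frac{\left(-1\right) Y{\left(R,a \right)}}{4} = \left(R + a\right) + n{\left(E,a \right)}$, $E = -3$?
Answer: $11704$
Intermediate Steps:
$n{\left(Q,U \right)} = 7 + U$ ($n{\left(Q,U \right)} = 7 - - U = 7 + U$)
$Y{\left(R,a \right)} = -28 - 8 a - 4 R$ ($Y{\left(R,a \right)} = - 4 \left(\left(R + a\right) + \left(7 + a\right)\right) = - 4 \left(7 + R + 2 a\right) = -28 - 8 a - 4 R$)
$- Y{\left(0,6 \right)} \left(-22\right) P{\left(-7,6 \right)} = - (-28 - 48 - 0) \left(-22\right) \left(-7\right) = - (-28 - 48 + 0) \left(-22\right) \left(-7\right) = \left(-1\right) \left(-76\right) \left(-22\right) \left(-7\right) = 76 \left(-22\right) \left(-7\right) = \left(-1672\right) \left(-7\right) = 11704$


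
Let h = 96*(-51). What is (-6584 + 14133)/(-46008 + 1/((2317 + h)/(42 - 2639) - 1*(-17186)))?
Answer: -336946753929/2053549640371 ≈ -0.16408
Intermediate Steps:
h = -4896
(-6584 + 14133)/(-46008 + 1/((2317 + h)/(42 - 2639) - 1*(-17186))) = (-6584 + 14133)/(-46008 + 1/((2317 - 4896)/(42 - 2639) - 1*(-17186))) = 7549/(-46008 + 1/(-2579/(-2597) + 17186)) = 7549/(-46008 + 1/(-2579*(-1/2597) + 17186)) = 7549/(-46008 + 1/(2579/2597 + 17186)) = 7549/(-46008 + 1/(44634621/2597)) = 7549/(-46008 + 2597/44634621) = 7549/(-2053549640371/44634621) = 7549*(-44634621/2053549640371) = -336946753929/2053549640371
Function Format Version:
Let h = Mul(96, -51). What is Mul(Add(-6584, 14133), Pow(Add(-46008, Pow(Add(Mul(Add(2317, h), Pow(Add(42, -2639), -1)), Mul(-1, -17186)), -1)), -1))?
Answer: Rational(-336946753929, 2053549640371) ≈ -0.16408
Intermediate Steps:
h = -4896
Mul(Add(-6584, 14133), Pow(Add(-46008, Pow(Add(Mul(Add(2317, h), Pow(Add(42, -2639), -1)), Mul(-1, -17186)), -1)), -1)) = Mul(Add(-6584, 14133), Pow(Add(-46008, Pow(Add(Mul(Add(2317, -4896), Pow(Add(42, -2639), -1)), Mul(-1, -17186)), -1)), -1)) = Mul(7549, Pow(Add(-46008, Pow(Add(Mul(-2579, Pow(-2597, -1)), 17186), -1)), -1)) = Mul(7549, Pow(Add(-46008, Pow(Add(Mul(-2579, Rational(-1, 2597)), 17186), -1)), -1)) = Mul(7549, Pow(Add(-46008, Pow(Add(Rational(2579, 2597), 17186), -1)), -1)) = Mul(7549, Pow(Add(-46008, Pow(Rational(44634621, 2597), -1)), -1)) = Mul(7549, Pow(Add(-46008, Rational(2597, 44634621)), -1)) = Mul(7549, Pow(Rational(-2053549640371, 44634621), -1)) = Mul(7549, Rational(-44634621, 2053549640371)) = Rational(-336946753929, 2053549640371)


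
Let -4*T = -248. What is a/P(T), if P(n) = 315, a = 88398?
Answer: 9822/35 ≈ 280.63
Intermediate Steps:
T = 62 (T = -¼*(-248) = 62)
a/P(T) = 88398/315 = 88398*(1/315) = 9822/35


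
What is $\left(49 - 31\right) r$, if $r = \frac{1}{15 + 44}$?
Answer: $\frac{18}{59} \approx 0.30508$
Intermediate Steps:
$r = \frac{1}{59} \approx 0.016949$
$\left(49 - 31\right) r = \left(49 - 31\right) \frac{1}{59} = 18 \cdot \frac{1}{59} = \frac{18}{59}$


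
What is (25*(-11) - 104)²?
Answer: 143641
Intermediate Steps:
(25*(-11) - 104)² = (-275 - 104)² = (-379)² = 143641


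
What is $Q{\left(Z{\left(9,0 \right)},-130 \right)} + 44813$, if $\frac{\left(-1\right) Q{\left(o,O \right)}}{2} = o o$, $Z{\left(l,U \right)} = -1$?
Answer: $44811$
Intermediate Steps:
$Q{\left(o,O \right)} = - 2 o^{2}$ ($Q{\left(o,O \right)} = - 2 o o = - 2 o^{2}$)
$Q{\left(Z{\left(9,0 \right)},-130 \right)} + 44813 = - 2 \left(-1\right)^{2} + 44813 = \left(-2\right) 1 + 44813 = -2 + 44813 = 44811$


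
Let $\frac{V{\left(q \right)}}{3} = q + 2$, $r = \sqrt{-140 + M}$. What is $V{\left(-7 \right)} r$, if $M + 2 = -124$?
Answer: $- 15 i \sqrt{266} \approx - 244.64 i$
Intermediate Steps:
$M = -126$ ($M = -2 - 124 = -126$)
$r = i \sqrt{266}$ ($r = \sqrt{-140 - 126} = \sqrt{-266} = i \sqrt{266} \approx 16.31 i$)
$V{\left(q \right)} = 6 + 3 q$ ($V{\left(q \right)} = 3 \left(q + 2\right) = 3 \left(2 + q\right) = 6 + 3 q$)
$V{\left(-7 \right)} r = \left(6 + 3 \left(-7\right)\right) i \sqrt{266} = \left(6 - 21\right) i \sqrt{266} = - 15 i \sqrt{266}$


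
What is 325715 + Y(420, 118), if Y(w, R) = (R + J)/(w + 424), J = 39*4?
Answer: 137451867/422 ≈ 3.2572e+5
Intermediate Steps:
J = 156
Y(w, R) = (156 + R)/(424 + w) (Y(w, R) = (R + 156)/(w + 424) = (156 + R)/(424 + w))
325715 + Y(420, 118) = 325715 + (156 + 118)/(424 + 420) = 325715 + 274/844 = 325715 + (1/844)*274 = 325715 + 137/422 = 137451867/422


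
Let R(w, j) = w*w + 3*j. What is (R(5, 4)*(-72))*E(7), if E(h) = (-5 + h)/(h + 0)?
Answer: -5328/7 ≈ -761.14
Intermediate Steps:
R(w, j) = w² + 3*j
E(h) = (-5 + h)/h
(R(5, 4)*(-72))*E(7) = ((5² + 3*4)*(-72))*((-5 + 7)/7) = ((25 + 12)*(-72))*((⅐)*2) = (37*(-72))*(2/7) = -2664*2/7 = -5328/7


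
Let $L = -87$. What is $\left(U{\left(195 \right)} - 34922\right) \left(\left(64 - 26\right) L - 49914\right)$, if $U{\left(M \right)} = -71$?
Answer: $1862327460$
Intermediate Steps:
$\left(U{\left(195 \right)} - 34922\right) \left(\left(64 - 26\right) L - 49914\right) = \left(-71 - 34922\right) \left(\left(64 - 26\right) \left(-87\right) - 49914\right) = - 34993 \left(38 \left(-87\right) - 49914\right) = - 34993 \left(-3306 - 49914\right) = \left(-34993\right) \left(-53220\right) = 1862327460$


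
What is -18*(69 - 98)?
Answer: 522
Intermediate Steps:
-18*(69 - 98) = -18*(-29) = 522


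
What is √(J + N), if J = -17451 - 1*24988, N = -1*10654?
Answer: I*√53093 ≈ 230.42*I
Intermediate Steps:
N = -10654
J = -42439 (J = -17451 - 24988 = -42439)
√(J + N) = √(-42439 - 10654) = √(-53093) = I*√53093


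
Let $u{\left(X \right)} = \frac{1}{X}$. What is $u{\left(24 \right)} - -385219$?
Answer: $\frac{9245257}{24} \approx 3.8522 \cdot 10^{5}$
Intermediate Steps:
$u{\left(24 \right)} - -385219 = \frac{1}{24} - -385219 = \frac{1}{24} + 385219 = \frac{9245257}{24}$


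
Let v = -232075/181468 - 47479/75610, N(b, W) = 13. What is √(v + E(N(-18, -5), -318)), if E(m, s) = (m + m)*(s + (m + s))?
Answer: I*√190612385100485319773235/3430198870 ≈ 127.28*I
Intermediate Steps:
E(m, s) = 2*m*(m + 2*s) (E(m, s) = (2*m)*(m + 2*s) = 2*m*(m + 2*s))
v = -13081554961/6860397740 (v = -232075*1/181468 - 47479*1/75610 = -232075/181468 - 47479/75610 = -13081554961/6860397740 ≈ -1.9068)
√(v + E(N(-18, -5), -318)) = √(-13081554961/6860397740 + 2*13*(13 + 2*(-318))) = √(-13081554961/6860397740 + 2*13*(13 - 636)) = √(-13081554961/6860397740 + 2*13*(-623)) = √(-13081554961/6860397740 - 16198) = √(-111137804147481/6860397740) = I*√190612385100485319773235/3430198870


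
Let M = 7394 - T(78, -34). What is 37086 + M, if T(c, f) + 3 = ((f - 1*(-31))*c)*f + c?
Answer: 36449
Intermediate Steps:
T(c, f) = -3 + c + c*f*(31 + f) (T(c, f) = -3 + (((f - 1*(-31))*c)*f + c) = -3 + (((f + 31)*c)*f + c) = -3 + (((31 + f)*c)*f + c) = -3 + ((c*(31 + f))*f + c) = -3 + (c*f*(31 + f) + c) = -3 + (c + c*f*(31 + f)) = -3 + c + c*f*(31 + f))
M = -637 (M = 7394 - (-3 + 78 + 78*(-34)² + 31*78*(-34)) = 7394 - (-3 + 78 + 78*1156 - 82212) = 7394 - (-3 + 78 + 90168 - 82212) = 7394 - 1*8031 = 7394 - 8031 = -637)
37086 + M = 37086 - 637 = 36449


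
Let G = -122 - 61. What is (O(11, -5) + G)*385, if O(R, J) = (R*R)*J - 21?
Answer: -311465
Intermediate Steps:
O(R, J) = -21 + J*R² (O(R, J) = R²*J - 21 = J*R² - 21 = -21 + J*R²)
G = -183
(O(11, -5) + G)*385 = ((-21 - 5*11²) - 183)*385 = ((-21 - 5*121) - 183)*385 = ((-21 - 605) - 183)*385 = (-626 - 183)*385 = -809*385 = -311465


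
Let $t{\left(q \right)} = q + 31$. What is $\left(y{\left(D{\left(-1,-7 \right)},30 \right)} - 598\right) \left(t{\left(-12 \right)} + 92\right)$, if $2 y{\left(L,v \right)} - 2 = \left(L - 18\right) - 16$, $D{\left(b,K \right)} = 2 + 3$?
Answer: $- \frac{135753}{2} \approx -67877.0$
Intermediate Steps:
$D{\left(b,K \right)} = 5$
$t{\left(q \right)} = 31 + q$
$y{\left(L,v \right)} = -16 + \frac{L}{2}$ ($y{\left(L,v \right)} = 1 + \frac{\left(L - 18\right) - 16}{2} = 1 + \frac{\left(-18 + L\right) - 16}{2} = 1 + \frac{-34 + L}{2} = 1 + \left(-17 + \frac{L}{2}\right) = -16 + \frac{L}{2}$)
$\left(y{\left(D{\left(-1,-7 \right)},30 \right)} - 598\right) \left(t{\left(-12 \right)} + 92\right) = \left(\left(-16 + \frac{1}{2} \cdot 5\right) - 598\right) \left(\left(31 - 12\right) + 92\right) = \left(\left(-16 + \frac{5}{2}\right) - 598\right) \left(19 + 92\right) = \left(- \frac{27}{2} - 598\right) 111 = \left(- \frac{1223}{2}\right) 111 = - \frac{135753}{2}$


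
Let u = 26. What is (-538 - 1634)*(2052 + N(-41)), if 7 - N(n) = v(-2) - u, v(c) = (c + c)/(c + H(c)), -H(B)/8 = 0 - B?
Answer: -13584412/3 ≈ -4.5281e+6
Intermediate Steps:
H(B) = 8*B (H(B) = -8*(0 - B) = -(-8)*B = 8*B)
v(c) = 2/9 (v(c) = (c + c)/(c + 8*c) = (2*c)/((9*c)) = (2*c)*(1/(9*c)) = 2/9)
N(n) = 295/9 (N(n) = 7 - (2/9 - 1*26) = 7 - (2/9 - 26) = 7 - 1*(-232/9) = 7 + 232/9 = 295/9)
(-538 - 1634)*(2052 + N(-41)) = (-538 - 1634)*(2052 + 295/9) = -2172*18763/9 = -13584412/3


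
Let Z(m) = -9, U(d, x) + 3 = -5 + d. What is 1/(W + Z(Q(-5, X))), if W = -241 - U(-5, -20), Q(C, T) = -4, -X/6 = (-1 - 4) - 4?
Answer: -1/237 ≈ -0.0042194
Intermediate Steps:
U(d, x) = -8 + d (U(d, x) = -3 + (-5 + d) = -8 + d)
X = 54 (X = -6*((-1 - 4) - 4) = -6*(-5 - 4) = -6*(-9) = 54)
W = -228 (W = -241 - (-8 - 5) = -241 - 1*(-13) = -241 + 13 = -228)
1/(W + Z(Q(-5, X))) = 1/(-228 - 9) = 1/(-237) = -1/237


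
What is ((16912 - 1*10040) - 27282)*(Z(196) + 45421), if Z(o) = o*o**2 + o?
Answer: -154608872730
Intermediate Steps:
Z(o) = o + o**3 (Z(o) = o**3 + o = o + o**3)
((16912 - 1*10040) - 27282)*(Z(196) + 45421) = ((16912 - 1*10040) - 27282)*((196 + 196**3) + 45421) = ((16912 - 10040) - 27282)*((196 + 7529536) + 45421) = (6872 - 27282)*(7529732 + 45421) = -20410*7575153 = -154608872730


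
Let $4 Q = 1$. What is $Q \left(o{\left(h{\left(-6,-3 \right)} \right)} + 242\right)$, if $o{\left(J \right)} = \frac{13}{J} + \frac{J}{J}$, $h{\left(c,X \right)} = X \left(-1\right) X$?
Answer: $\frac{1087}{18} \approx 60.389$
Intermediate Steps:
$h{\left(c,X \right)} = - X^{2}$ ($h{\left(c,X \right)} = - X X = - X^{2}$)
$o{\left(J \right)} = 1 + \frac{13}{J}$ ($o{\left(J \right)} = \frac{13}{J} + 1 = 1 + \frac{13}{J}$)
$Q = \frac{1}{4}$ ($Q = \frac{1}{4} \cdot 1 = \frac{1}{4} \approx 0.25$)
$Q \left(o{\left(h{\left(-6,-3 \right)} \right)} + 242\right) = \frac{\frac{13 - \left(-3\right)^{2}}{\left(-1\right) \left(-3\right)^{2}} + 242}{4} = \frac{\frac{13 - 9}{\left(-1\right) 9} + 242}{4} = \frac{\frac{13 - 9}{-9} + 242}{4} = \frac{\left(- \frac{1}{9}\right) 4 + 242}{4} = \frac{- \frac{4}{9} + 242}{4} = \frac{1}{4} \cdot \frac{2174}{9} = \frac{1087}{18}$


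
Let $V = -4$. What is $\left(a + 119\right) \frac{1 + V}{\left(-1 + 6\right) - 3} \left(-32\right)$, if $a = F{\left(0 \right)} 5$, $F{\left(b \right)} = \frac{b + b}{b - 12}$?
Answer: $5712$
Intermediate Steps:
$F{\left(b \right)} = \frac{2 b}{-12 + b}$
$a = 0$ ($a = 2 \cdot 0 \frac{1}{-12 + 0} \cdot 5 = 2 \cdot 0 \frac{1}{-12} \cdot 5 = 2 \cdot 0 \left(- \frac{1}{12}\right) 5 = 0 \cdot 5 = 0$)
$\left(a + 119\right) \frac{1 + V}{\left(-1 + 6\right) - 3} \left(-32\right) = \left(0 + 119\right) \frac{1 - 4}{\left(-1 + 6\right) - 3} \left(-32\right) = 119 - \frac{3}{5 - 3} \left(-32\right) = 119 - \frac{3}{2} \left(-32\right) = 119 \left(-3\right) \frac{1}{2} \left(-32\right) = 119 \left(\left(- \frac{3}{2}\right) \left(-32\right)\right) = 119 \cdot 48 = 5712$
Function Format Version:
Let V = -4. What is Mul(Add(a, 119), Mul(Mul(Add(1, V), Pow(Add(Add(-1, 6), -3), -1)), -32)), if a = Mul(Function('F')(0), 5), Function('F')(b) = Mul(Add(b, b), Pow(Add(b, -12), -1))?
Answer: 5712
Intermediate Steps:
Function('F')(b) = Mul(2, b, Pow(Add(-12, b), -1)) (Function('F')(b) = Mul(Mul(2, b), Pow(Add(-12, b), -1)) = Mul(2, b, Pow(Add(-12, b), -1)))
a = 0 (a = Mul(Mul(2, 0, Pow(Add(-12, 0), -1)), 5) = Mul(Mul(2, 0, Pow(-12, -1)), 5) = Mul(Mul(2, 0, Rational(-1, 12)), 5) = Mul(0, 5) = 0)
Mul(Add(a, 119), Mul(Mul(Add(1, V), Pow(Add(Add(-1, 6), -3), -1)), -32)) = Mul(Add(0, 119), Mul(Mul(Add(1, -4), Pow(Add(Add(-1, 6), -3), -1)), -32)) = Mul(119, Mul(Mul(-3, Pow(Add(5, -3), -1)), -32)) = Mul(119, Mul(Mul(-3, Pow(2, -1)), -32)) = Mul(119, Mul(Mul(-3, Rational(1, 2)), -32)) = Mul(119, Mul(Rational(-3, 2), -32)) = Mul(119, 48) = 5712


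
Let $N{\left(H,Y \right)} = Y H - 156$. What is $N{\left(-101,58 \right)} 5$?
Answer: $-30070$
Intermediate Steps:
$N{\left(H,Y \right)} = -156 + H Y$ ($N{\left(H,Y \right)} = H Y - 156 = -156 + H Y$)
$N{\left(-101,58 \right)} 5 = \left(-156 - 5858\right) 5 = \left(-6014\right) 5 = -30070$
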